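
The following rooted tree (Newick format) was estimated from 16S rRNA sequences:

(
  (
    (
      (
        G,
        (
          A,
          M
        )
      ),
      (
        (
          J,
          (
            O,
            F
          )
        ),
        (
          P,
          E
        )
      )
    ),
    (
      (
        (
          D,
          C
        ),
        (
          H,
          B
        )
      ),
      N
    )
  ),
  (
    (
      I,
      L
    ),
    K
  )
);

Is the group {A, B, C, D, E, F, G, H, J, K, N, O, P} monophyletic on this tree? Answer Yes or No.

The MRCA of the listed taxa is the root, so the smallest clade containing them is the whole tree.
That clade also contains I, L, M, which are not in the proposed group, so the group is not monophyletic.

No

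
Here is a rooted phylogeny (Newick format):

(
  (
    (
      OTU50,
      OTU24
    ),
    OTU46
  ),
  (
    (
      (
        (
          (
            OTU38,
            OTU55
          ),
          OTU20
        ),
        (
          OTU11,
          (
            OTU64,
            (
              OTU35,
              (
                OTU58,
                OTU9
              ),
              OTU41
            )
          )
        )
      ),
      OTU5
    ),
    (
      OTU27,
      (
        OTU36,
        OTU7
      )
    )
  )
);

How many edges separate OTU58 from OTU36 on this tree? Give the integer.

The MRCA of OTU58 and OTU36 is the node subtending (((((OTU38,OTU55),OTU20),(OTU11,(OTU64,(OTU35,(OTU58,OTU9),OTU41)))),OTU5),(OTU27,(OTU36,OTU7))).
From OTU58 up to that node: 7 branches. From OTU36 up to the same node: 3 branches. Total: 7 + 3 = 10.

10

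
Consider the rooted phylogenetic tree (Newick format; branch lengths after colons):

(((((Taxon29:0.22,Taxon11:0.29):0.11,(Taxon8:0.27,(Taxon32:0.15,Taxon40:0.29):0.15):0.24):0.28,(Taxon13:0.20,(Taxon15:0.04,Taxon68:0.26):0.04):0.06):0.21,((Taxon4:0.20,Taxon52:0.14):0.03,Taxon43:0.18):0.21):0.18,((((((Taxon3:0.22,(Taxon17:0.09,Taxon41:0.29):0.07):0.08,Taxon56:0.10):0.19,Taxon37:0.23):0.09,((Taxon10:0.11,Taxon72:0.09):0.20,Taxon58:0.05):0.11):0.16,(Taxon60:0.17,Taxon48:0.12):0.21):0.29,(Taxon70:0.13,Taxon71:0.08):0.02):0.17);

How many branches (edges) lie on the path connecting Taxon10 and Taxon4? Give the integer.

The MRCA of Taxon10 and Taxon4 is the root of the tree.
From Taxon10 up to that node: 6 branches. From Taxon4 up to the same node: 4 branches. Total: 6 + 4 = 10.

10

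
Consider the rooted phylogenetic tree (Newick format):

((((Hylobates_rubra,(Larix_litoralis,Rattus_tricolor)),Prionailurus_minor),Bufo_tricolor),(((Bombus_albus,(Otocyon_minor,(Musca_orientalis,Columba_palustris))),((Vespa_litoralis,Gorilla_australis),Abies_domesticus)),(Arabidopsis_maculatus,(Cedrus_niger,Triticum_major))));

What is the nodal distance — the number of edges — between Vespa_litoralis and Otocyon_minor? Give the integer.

The MRCA of Vespa_litoralis and Otocyon_minor is the node subtending ((Bombus_albus,(Otocyon_minor,(Musca_orientalis,Columba_palustris))),((Vespa_litoralis,Gorilla_australis),Abies_domesticus)).
From Vespa_litoralis up to that node: 3 branches. From Otocyon_minor up to the same node: 3 branches. Total: 3 + 3 = 6.

6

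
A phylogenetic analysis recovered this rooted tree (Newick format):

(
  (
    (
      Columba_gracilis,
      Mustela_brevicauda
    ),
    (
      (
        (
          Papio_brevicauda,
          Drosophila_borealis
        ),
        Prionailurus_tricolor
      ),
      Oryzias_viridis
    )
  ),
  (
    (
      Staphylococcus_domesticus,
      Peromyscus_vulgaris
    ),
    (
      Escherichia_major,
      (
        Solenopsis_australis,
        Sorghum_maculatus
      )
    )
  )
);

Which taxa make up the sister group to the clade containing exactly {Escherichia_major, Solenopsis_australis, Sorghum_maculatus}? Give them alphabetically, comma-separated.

The clade containing exactly {Escherichia_major, Solenopsis_australis, Sorghum_maculatus} attaches to the tree at the node subtending ((Staphylococcus_domesticus,Peromyscus_vulgaris),(Escherichia_major,(Solenopsis_australis,Sorghum_maculatus))).
The other lineage descending from that same node — the sister group — is (Staphylococcus_domesticus,Peromyscus_vulgaris); its 2 tips in alphabetical order are the answer.

Peromyscus_vulgaris, Staphylococcus_domesticus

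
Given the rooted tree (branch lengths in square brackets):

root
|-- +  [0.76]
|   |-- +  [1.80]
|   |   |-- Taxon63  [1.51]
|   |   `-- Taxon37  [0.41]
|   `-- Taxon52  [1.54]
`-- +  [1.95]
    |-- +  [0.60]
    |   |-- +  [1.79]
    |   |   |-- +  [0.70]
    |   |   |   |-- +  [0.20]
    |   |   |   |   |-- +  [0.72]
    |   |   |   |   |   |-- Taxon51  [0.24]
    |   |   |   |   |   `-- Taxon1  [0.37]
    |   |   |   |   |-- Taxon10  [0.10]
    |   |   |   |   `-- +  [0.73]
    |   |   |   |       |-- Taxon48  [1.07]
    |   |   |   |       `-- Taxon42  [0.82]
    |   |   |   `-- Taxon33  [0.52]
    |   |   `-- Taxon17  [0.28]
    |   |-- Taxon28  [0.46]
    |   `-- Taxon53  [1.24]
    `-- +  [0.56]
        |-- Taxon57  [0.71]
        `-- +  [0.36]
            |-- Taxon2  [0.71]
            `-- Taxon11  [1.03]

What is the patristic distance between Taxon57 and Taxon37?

6.19

The path runs Taxon57 → … → MRCA → … → Taxon37; the MRCA is the root of the tree.
Branch lengths along that path: 0.71 + 0.56 + 1.95 + 0.76 + 1.80 + 0.41 = 6.19.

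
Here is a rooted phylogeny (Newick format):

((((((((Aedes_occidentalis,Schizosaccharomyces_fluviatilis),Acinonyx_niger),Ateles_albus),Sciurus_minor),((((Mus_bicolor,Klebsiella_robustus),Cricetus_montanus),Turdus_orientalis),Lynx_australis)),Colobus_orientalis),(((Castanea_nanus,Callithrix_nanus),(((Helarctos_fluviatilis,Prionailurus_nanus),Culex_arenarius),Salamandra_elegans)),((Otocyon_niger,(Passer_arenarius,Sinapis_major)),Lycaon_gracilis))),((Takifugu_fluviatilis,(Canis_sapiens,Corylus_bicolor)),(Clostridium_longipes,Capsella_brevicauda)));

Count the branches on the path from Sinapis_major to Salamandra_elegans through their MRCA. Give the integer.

7

The MRCA of Sinapis_major and Salamandra_elegans is the node subtending (((Castanea_nanus,Callithrix_nanus),(((Helarctos_fluviatilis,Prionailurus_nanus),Culex_arenarius),Salamandra_elegans)),((Otocyon_niger,(Passer_arenarius,Sinapis_major)),Lycaon_gracilis)).
From Sinapis_major up to that node: 4 branches. From Salamandra_elegans up to the same node: 3 branches. Total: 4 + 3 = 7.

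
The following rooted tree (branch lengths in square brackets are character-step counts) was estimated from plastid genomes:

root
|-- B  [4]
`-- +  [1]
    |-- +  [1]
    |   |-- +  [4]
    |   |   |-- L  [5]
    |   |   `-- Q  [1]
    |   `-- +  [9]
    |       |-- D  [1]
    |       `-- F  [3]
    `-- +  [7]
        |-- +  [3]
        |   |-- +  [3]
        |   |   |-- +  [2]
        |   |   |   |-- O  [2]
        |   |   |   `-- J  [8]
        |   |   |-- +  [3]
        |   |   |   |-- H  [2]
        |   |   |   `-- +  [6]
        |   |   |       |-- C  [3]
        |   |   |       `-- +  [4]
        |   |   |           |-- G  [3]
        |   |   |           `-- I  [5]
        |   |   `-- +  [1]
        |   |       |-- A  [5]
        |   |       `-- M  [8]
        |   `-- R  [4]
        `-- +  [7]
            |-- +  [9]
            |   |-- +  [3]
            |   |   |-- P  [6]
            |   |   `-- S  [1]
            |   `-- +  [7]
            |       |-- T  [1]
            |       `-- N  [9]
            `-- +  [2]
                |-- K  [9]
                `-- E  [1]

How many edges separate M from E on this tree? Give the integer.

The MRCA of M and E is the node subtending ((((O,J),(H,(C,(G,I))),(A,M)),R),(((P,S),(T,N)),(K,E))).
From M up to that node: 4 branches. From E up to the same node: 3 branches. Total: 4 + 3 = 7.

7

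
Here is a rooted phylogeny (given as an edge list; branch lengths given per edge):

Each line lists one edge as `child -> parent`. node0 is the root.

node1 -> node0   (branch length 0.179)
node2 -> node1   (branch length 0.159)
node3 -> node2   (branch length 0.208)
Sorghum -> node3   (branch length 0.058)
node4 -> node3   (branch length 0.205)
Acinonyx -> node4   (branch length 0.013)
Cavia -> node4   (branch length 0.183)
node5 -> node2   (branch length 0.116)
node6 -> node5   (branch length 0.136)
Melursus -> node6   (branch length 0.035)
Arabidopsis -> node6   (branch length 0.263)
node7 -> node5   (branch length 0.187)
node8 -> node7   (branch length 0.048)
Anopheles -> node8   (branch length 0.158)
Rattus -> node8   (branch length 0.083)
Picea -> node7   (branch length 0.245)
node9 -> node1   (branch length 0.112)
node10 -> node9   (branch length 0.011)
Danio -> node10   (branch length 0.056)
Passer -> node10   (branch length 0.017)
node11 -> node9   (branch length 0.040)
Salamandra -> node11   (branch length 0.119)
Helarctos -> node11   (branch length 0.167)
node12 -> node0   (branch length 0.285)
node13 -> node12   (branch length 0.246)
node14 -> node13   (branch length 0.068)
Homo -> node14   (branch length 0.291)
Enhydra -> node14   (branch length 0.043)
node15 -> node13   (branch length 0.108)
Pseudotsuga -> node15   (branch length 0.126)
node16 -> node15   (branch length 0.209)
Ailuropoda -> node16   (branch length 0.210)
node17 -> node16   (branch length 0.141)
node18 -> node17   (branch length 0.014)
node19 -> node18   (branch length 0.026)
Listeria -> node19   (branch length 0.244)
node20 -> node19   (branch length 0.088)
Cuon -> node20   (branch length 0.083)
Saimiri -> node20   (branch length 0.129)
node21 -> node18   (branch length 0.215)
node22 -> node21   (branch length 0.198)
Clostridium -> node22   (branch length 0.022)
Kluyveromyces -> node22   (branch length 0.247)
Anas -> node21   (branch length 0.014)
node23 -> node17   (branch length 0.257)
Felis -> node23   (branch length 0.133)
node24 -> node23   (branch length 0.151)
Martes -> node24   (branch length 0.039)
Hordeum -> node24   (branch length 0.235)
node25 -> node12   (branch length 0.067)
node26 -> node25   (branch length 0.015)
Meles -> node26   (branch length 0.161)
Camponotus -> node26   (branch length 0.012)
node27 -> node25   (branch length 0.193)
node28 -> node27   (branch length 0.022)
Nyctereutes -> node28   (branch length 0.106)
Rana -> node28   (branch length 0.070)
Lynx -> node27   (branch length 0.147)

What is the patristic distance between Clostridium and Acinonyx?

The path runs Clostridium → … → MRCA → … → Acinonyx; the MRCA is the root of the tree.
Branch lengths along that path: 0.022 + 0.198 + 0.215 + 0.014 + 0.141 + 0.209 + 0.108 + 0.246 + 0.285 + 0.179 + 0.159 + 0.208 + 0.205 + 0.013 = 2.202.

2.202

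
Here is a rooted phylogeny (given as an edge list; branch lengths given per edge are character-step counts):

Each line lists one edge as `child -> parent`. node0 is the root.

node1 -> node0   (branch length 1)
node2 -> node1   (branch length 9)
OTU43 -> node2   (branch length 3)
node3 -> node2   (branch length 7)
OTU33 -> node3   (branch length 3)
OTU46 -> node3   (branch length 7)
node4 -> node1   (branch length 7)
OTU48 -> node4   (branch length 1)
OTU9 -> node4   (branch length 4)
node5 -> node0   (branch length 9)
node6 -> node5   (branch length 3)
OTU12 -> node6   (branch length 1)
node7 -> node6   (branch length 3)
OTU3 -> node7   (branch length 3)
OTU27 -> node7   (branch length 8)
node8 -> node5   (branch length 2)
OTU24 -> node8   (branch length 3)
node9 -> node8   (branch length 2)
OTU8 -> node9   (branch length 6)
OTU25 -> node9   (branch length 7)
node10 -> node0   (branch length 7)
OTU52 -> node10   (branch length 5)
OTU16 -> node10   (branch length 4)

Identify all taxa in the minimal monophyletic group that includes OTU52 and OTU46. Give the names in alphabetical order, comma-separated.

Tracing OTU52: it sits inside (OTU52,OTU16).
Tracing OTU46: it sits inside (OTU33,OTU46).
The smallest clade enclosing both is the whole tree (their MRCA is the root), so the answer is all 13 tips in alphabetical order.

OTU12, OTU16, OTU24, OTU25, OTU27, OTU3, OTU33, OTU43, OTU46, OTU48, OTU52, OTU8, OTU9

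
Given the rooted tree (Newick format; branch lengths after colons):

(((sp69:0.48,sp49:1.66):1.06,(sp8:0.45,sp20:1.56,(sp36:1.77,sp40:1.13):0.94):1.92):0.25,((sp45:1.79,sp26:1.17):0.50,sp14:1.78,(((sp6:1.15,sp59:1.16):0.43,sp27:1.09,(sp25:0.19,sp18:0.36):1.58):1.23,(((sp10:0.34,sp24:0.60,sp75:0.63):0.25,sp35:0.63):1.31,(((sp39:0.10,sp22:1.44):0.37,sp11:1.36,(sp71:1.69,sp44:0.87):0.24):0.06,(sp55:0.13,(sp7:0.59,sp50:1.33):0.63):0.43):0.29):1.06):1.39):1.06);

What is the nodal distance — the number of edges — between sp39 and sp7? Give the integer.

6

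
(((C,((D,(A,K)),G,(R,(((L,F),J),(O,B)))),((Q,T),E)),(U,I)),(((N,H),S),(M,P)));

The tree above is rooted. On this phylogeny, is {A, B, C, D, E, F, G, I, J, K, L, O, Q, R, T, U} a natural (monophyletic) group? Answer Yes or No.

Yes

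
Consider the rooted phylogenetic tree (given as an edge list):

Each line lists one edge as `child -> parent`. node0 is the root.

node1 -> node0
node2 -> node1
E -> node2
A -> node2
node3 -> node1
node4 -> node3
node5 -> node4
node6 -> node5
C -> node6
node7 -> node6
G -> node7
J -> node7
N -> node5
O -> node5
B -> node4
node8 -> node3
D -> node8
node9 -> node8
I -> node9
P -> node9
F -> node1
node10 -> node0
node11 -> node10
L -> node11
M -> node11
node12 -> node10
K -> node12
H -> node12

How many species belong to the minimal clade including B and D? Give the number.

9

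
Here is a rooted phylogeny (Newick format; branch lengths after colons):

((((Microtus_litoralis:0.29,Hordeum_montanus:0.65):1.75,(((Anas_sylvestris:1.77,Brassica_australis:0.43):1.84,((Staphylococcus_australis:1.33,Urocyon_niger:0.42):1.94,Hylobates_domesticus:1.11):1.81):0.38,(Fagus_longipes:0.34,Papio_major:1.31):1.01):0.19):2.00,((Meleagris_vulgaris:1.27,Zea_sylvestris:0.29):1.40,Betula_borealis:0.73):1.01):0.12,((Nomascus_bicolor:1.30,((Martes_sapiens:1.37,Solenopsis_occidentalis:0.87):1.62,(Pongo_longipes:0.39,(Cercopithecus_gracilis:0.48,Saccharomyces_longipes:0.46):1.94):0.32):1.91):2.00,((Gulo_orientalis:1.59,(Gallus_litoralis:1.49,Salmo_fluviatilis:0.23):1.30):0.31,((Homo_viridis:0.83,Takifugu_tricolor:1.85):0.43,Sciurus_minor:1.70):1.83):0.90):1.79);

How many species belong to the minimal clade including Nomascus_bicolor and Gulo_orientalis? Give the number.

12

The MRCA of Nomascus_bicolor and Gulo_orientalis is the node subtending ((Nomascus_bicolor,((Martes_sapiens,Solenopsis_occidentalis),(Pongo_longipes,(Cercopithecus_gracilis,Saccharomyces_longipes)))),((Gulo_orientalis,(Gallus_litoralis,Salmo_fluviatilis)),((Homo_viridis,Takifugu_tricolor),Sciurus_minor))).
That clade contains 12 terminal taxa: Cercopithecus_gracilis, Gallus_litoralis, Gulo_orientalis, Homo_viridis, Martes_sapiens, Nomascus_bicolor, Pongo_longipes, Saccharomyces_longipes, Salmo_fluviatilis, Sciurus_minor, Solenopsis_occidentalis, Takifugu_tricolor.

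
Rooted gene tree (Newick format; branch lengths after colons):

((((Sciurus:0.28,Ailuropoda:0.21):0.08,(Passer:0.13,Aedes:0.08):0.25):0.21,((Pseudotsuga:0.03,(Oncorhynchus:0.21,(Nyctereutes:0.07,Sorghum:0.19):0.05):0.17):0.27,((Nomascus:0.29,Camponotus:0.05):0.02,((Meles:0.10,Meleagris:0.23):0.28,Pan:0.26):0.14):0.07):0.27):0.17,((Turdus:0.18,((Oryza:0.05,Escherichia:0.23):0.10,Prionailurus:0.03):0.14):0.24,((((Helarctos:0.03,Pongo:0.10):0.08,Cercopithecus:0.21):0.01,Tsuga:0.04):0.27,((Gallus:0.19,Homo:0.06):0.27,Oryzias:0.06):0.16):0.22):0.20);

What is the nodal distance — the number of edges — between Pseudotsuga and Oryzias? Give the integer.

8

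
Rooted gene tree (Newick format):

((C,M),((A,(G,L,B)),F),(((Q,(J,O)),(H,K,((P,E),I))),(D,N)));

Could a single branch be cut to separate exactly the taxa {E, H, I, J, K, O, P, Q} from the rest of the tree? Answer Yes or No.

The most recent common ancestor of these taxa subtends ((Q,(J,O)),(H,K,((P,E),I))).
That clade has exactly 8 tips — every listed taxon and nothing else — so the group is monophyletic.

Yes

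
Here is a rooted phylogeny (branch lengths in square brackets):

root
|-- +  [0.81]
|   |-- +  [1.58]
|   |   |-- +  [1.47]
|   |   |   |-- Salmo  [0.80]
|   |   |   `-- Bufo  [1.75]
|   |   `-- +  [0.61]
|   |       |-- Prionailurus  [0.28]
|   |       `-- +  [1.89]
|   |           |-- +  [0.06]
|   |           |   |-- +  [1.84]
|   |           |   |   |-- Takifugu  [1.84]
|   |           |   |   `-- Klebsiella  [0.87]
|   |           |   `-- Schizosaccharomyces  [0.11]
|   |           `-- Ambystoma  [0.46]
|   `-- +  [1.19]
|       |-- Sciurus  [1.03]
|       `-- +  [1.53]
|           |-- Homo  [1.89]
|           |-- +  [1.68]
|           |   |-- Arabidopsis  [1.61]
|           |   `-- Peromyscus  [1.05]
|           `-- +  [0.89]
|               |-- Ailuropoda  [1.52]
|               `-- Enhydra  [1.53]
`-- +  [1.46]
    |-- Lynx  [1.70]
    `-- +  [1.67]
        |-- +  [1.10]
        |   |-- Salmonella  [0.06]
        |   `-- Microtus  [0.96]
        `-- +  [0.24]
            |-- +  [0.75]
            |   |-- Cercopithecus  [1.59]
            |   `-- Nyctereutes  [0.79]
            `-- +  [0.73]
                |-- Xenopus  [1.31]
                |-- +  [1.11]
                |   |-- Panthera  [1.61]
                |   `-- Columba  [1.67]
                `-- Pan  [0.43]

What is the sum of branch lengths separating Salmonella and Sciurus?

7.32

The path runs Salmonella → … → MRCA → … → Sciurus; the MRCA is the root of the tree.
Branch lengths along that path: 0.06 + 1.10 + 1.67 + 1.46 + 0.81 + 1.19 + 1.03 = 7.32.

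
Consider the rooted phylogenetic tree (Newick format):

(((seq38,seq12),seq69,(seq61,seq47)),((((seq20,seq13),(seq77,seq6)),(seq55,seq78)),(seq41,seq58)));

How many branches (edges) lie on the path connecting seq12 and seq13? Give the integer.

The MRCA of seq12 and seq13 is the root of the tree.
From seq12 up to that node: 3 branches. From seq13 up to the same node: 5 branches. Total: 3 + 5 = 8.

8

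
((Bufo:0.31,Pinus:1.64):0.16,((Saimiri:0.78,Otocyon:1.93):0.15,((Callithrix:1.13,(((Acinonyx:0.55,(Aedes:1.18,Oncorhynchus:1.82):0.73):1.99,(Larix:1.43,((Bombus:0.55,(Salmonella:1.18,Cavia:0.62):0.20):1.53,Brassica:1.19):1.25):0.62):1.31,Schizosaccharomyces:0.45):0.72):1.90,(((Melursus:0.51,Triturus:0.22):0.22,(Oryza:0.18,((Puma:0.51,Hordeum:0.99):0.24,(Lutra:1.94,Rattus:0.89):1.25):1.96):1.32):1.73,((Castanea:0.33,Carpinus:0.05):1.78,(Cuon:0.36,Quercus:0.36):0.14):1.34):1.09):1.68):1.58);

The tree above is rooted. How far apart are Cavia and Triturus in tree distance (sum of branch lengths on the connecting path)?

11.41

The path runs Cavia → … → MRCA → … → Triturus; the MRCA is the node subtending ((Callithrix,(((Acinonyx,(Aedes,Oncorhynchus)),(Larix,((Bombus,(Salmonella,Cavia)),Brassica))),Schizosaccharomyces)),(((Melursus,Triturus),(Oryza,((Puma,Hordeum),(Lutra,Rattus)))),((Castanea,Carpinus),(Cuon,Quercus)))).
Branch lengths along that path: 0.62 + 0.20 + 1.53 + 1.25 + 0.62 + 1.31 + 0.72 + 1.90 + 1.09 + 1.73 + 0.22 + 0.22 = 11.41.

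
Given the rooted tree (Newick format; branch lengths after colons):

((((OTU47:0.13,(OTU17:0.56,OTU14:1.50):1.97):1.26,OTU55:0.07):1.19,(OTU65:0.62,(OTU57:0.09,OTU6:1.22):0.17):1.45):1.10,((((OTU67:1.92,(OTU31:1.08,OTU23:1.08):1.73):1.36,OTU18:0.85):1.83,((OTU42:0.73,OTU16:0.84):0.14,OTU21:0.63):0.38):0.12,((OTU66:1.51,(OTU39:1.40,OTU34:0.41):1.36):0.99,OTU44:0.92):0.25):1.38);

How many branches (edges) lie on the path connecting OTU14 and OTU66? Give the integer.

The MRCA of OTU14 and OTU66 is the root of the tree.
From OTU14 up to that node: 5 branches. From OTU66 up to the same node: 4 branches. Total: 5 + 4 = 9.

9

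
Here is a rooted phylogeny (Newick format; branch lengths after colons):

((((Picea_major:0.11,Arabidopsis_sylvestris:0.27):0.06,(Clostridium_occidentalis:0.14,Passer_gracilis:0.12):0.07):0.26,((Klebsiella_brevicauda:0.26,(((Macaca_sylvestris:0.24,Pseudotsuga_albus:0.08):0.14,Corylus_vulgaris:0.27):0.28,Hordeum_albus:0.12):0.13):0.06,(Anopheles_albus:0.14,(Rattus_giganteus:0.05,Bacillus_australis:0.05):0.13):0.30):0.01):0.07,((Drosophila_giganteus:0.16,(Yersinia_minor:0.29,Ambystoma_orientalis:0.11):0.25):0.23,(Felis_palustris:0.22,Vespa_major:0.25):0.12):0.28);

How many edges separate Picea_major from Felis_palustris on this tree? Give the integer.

The MRCA of Picea_major and Felis_palustris is the root of the tree.
From Picea_major up to that node: 4 branches. From Felis_palustris up to the same node: 3 branches. Total: 4 + 3 = 7.

7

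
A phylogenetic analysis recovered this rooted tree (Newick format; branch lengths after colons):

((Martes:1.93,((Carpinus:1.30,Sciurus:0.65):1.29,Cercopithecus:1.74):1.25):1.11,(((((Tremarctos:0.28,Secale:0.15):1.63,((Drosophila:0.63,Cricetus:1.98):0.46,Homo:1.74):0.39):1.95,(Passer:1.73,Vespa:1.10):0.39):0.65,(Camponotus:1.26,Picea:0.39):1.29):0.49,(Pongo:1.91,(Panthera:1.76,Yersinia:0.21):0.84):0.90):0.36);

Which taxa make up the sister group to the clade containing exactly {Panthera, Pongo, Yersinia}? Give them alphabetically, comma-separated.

Camponotus, Cricetus, Drosophila, Homo, Passer, Picea, Secale, Tremarctos, Vespa

The clade containing exactly {Panthera, Pongo, Yersinia} attaches to the tree at the node subtending (((((Tremarctos,Secale),((Drosophila,Cricetus),Homo)),(Passer,Vespa)),(Camponotus,Picea)),(Pongo,(Panthera,Yersinia))).
The other lineage descending from that same node — the sister group — is ((((Tremarctos,Secale),((Drosophila,Cricetus),Homo)),(Passer,Vespa)),(Camponotus,Picea)); its 9 tips in alphabetical order are the answer.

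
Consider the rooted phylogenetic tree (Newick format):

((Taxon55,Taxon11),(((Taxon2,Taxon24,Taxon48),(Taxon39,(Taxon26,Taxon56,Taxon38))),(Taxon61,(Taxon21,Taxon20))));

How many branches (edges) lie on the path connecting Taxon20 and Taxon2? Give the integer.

6

The MRCA of Taxon20 and Taxon2 is the node subtending (((Taxon2,Taxon24,Taxon48),(Taxon39,(Taxon26,Taxon56,Taxon38))),(Taxon61,(Taxon21,Taxon20))).
From Taxon20 up to that node: 3 branches. From Taxon2 up to the same node: 3 branches. Total: 3 + 3 = 6.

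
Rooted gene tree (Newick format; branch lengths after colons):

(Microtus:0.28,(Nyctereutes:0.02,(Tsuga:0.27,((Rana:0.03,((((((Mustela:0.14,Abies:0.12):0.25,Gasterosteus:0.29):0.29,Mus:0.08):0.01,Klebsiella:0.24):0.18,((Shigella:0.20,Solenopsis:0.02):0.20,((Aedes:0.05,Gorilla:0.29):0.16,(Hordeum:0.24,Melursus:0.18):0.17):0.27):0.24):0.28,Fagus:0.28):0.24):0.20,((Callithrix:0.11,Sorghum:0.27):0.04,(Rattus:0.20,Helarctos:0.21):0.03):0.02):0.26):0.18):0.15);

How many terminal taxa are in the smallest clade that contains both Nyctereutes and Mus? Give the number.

19

The MRCA of Nyctereutes and Mus is the node subtending (Nyctereutes,(Tsuga,((Rana,((((((Mustela,Abies),Gasterosteus),Mus),Klebsiella),((Shigella,Solenopsis),((Aedes,Gorilla),(Hordeum,Melursus)))),Fagus)),((Callithrix,Sorghum),(Rattus,Helarctos))))).
That clade contains 19 terminal taxa: Abies, Aedes, Callithrix, Fagus, Gasterosteus, Gorilla, Helarctos, Hordeum, Klebsiella, Melursus, Mus, Mustela, Nyctereutes, Rana, Rattus, Shigella, Solenopsis, Sorghum, Tsuga.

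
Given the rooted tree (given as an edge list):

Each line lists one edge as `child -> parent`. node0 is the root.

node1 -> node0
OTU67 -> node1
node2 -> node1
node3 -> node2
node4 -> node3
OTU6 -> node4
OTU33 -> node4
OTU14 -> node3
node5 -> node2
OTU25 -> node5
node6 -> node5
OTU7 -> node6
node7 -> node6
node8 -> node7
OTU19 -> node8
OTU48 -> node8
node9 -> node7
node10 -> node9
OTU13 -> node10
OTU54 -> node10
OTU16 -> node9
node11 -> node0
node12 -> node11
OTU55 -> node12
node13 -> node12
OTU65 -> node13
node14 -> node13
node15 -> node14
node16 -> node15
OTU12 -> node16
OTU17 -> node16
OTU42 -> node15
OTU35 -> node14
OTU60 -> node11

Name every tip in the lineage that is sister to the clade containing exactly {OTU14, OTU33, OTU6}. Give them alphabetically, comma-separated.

OTU13, OTU16, OTU19, OTU25, OTU48, OTU54, OTU7

The clade containing exactly {OTU14, OTU33, OTU6} attaches to the tree at the node subtending (((OTU6,OTU33),OTU14),(OTU25,(OTU7,((OTU19,OTU48),((OTU13,OTU54),OTU16))))).
The other lineage descending from that same node — the sister group — is (OTU25,(OTU7,((OTU19,OTU48),((OTU13,OTU54),OTU16)))); its 7 tips in alphabetical order are the answer.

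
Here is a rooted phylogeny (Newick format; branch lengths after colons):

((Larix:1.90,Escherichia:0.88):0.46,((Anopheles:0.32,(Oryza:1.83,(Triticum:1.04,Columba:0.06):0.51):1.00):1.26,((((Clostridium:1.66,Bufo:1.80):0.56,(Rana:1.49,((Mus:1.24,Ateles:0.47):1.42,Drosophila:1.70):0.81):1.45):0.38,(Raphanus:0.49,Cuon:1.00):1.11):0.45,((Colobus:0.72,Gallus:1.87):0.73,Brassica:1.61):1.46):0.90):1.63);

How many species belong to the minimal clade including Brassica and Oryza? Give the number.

The MRCA of Brassica and Oryza is the node subtending ((Anopheles,(Oryza,(Triticum,Columba))),((((Clostridium,Bufo),(Rana,((Mus,Ateles),Drosophila))),(Raphanus,Cuon)),((Colobus,Gallus),Brassica))).
That clade contains 15 terminal taxa: Anopheles, Ateles, Brassica, Bufo, Clostridium, Colobus, Columba, Cuon, Drosophila, Gallus, Mus, Oryza, Rana, Raphanus, Triticum.

15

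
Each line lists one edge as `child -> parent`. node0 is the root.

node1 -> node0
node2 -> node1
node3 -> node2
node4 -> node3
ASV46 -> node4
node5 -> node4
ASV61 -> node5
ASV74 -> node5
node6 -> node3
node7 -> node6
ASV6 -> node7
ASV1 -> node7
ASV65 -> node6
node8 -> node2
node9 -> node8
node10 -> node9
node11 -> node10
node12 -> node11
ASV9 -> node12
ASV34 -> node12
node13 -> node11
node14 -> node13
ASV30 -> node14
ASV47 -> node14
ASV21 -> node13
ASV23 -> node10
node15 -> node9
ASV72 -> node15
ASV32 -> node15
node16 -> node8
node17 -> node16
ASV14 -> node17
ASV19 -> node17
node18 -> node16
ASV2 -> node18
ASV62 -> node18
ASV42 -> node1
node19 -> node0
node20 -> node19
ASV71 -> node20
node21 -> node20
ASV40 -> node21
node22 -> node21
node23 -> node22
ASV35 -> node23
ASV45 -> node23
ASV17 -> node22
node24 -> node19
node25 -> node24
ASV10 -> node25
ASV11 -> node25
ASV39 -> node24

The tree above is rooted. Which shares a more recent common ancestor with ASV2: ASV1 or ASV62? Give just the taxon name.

ASV62

The MRCA of ASV2 and ASV62 subtends (ASV2,ASV62) (2 taxa).
The MRCA of ASV2 and ASV1 subtends (((ASV46,(ASV61,ASV74)),((ASV6,ASV1),ASV65)),(((((ASV9,ASV34),((ASV30,ASV47),ASV21)),ASV23),(ASV72,ASV32)),((ASV14,ASV19),(ASV2,ASV62)))) (18 taxa).
The first is nested inside the second, so ASV2 shares a more recent common ancestor with ASV62.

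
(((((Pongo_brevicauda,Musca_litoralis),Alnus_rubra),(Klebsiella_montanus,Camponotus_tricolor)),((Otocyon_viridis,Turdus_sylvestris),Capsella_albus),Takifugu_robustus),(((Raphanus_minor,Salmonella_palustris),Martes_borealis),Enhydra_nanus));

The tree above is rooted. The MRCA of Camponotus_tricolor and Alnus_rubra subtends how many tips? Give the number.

5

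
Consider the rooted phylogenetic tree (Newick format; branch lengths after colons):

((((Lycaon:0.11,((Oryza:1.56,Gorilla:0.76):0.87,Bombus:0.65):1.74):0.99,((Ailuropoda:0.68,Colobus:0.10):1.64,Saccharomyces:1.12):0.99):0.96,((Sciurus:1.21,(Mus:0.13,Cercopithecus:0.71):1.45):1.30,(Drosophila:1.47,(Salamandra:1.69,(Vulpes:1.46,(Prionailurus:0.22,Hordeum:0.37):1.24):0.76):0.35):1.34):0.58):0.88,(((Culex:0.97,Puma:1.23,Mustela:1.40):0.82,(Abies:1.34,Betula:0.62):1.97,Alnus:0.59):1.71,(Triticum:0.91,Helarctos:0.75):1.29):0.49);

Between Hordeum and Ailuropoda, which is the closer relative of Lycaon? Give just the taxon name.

Ailuropoda

The MRCA of Lycaon and Ailuropoda subtends ((Lycaon,((Oryza,Gorilla),Bombus)),((Ailuropoda,Colobus),Saccharomyces)) (7 taxa).
The MRCA of Lycaon and Hordeum subtends (((Lycaon,((Oryza,Gorilla),Bombus)),((Ailuropoda,Colobus),Saccharomyces)),((Sciurus,(Mus,Cercopithecus)),(Drosophila,(Salamandra,(Vulpes,(Prionailurus,Hordeum)))))) (15 taxa).
The first is nested inside the second, so Lycaon shares a more recent common ancestor with Ailuropoda.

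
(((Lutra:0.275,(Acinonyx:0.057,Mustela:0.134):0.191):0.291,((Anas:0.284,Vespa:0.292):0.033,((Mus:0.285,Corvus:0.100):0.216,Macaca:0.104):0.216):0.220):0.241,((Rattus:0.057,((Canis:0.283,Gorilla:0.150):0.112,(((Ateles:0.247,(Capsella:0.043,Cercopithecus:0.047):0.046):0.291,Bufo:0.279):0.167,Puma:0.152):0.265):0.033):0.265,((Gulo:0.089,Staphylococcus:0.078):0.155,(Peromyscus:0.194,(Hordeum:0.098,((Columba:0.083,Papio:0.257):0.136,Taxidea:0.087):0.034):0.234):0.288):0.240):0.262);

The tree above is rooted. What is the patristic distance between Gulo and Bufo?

1.493

The path runs Gulo → … → MRCA → … → Bufo; the MRCA is the node subtending ((Rattus,((Canis,Gorilla),(((Ateles,(Capsella,Cercopithecus)),Bufo),Puma))),((Gulo,Staphylococcus),(Peromyscus,(Hordeum,((Columba,Papio),Taxidea))))).
Branch lengths along that path: 0.089 + 0.155 + 0.240 + 0.265 + 0.033 + 0.265 + 0.167 + 0.279 = 1.493.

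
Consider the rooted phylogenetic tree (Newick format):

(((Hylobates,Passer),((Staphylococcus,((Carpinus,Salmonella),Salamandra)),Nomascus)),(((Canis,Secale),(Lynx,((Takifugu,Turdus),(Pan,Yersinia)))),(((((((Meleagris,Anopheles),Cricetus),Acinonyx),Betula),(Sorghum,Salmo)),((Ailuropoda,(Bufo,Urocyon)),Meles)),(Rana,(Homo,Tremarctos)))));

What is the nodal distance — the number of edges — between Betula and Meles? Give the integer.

5

The MRCA of Betula and Meles is the node subtending ((((((Meleagris,Anopheles),Cricetus),Acinonyx),Betula),(Sorghum,Salmo)),((Ailuropoda,(Bufo,Urocyon)),Meles)).
From Betula up to that node: 3 branches. From Meles up to the same node: 2 branches. Total: 3 + 2 = 5.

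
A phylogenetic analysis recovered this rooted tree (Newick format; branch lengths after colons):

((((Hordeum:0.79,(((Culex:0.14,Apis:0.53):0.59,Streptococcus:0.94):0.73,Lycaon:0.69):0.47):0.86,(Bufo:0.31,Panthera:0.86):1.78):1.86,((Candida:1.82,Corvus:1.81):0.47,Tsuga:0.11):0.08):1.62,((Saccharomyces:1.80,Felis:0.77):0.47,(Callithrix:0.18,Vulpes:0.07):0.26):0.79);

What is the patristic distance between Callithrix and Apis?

7.89

The path runs Callithrix → … → MRCA → … → Apis; the MRCA is the root of the tree.
Branch lengths along that path: 0.18 + 0.26 + 0.79 + 1.62 + 1.86 + 0.86 + 0.47 + 0.73 + 0.59 + 0.53 = 7.89.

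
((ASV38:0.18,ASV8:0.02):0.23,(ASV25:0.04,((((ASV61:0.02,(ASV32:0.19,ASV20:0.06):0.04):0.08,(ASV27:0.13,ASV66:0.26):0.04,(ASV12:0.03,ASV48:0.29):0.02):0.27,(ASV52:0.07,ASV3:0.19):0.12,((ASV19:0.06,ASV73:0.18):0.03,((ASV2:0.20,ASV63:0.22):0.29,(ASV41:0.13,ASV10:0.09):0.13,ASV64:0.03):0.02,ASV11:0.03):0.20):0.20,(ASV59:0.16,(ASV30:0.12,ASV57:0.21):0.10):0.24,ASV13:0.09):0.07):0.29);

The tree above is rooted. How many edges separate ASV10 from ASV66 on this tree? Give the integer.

The MRCA of ASV10 and ASV66 is the node subtending (((ASV61,(ASV32,ASV20)),(ASV27,ASV66),(ASV12,ASV48)),(ASV52,ASV3),((ASV19,ASV73),((ASV2,ASV63),(ASV41,ASV10),ASV64),ASV11)).
From ASV10 up to that node: 4 branches. From ASV66 up to the same node: 3 branches. Total: 4 + 3 = 7.

7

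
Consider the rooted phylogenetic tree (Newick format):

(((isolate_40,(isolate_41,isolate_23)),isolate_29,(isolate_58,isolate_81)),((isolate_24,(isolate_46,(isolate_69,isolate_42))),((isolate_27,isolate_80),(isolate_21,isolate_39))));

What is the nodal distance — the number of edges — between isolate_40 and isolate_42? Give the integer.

8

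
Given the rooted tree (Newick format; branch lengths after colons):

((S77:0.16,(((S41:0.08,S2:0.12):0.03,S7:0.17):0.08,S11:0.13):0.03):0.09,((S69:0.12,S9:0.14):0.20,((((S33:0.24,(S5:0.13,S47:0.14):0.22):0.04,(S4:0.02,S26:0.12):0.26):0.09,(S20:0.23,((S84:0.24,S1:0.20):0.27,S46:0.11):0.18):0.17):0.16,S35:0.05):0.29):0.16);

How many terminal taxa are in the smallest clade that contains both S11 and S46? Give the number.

The MRCA of S11 and S46 is the root, so the clade is the entire tree.
That clade contains 17 terminal taxa: S1, S11, S2, S20, S26, S33, S35, S4, S41, S46, S47, S5, S69, S7, S77, S84, S9.

17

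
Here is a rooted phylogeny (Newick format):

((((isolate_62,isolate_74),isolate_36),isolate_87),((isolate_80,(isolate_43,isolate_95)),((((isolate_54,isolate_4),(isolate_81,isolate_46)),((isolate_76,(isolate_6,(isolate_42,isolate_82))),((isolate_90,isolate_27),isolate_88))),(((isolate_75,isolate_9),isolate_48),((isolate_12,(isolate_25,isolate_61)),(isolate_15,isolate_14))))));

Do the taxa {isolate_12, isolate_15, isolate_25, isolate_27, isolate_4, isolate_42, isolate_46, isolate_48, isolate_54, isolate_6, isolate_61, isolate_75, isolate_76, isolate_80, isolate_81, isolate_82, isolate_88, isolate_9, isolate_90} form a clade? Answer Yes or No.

No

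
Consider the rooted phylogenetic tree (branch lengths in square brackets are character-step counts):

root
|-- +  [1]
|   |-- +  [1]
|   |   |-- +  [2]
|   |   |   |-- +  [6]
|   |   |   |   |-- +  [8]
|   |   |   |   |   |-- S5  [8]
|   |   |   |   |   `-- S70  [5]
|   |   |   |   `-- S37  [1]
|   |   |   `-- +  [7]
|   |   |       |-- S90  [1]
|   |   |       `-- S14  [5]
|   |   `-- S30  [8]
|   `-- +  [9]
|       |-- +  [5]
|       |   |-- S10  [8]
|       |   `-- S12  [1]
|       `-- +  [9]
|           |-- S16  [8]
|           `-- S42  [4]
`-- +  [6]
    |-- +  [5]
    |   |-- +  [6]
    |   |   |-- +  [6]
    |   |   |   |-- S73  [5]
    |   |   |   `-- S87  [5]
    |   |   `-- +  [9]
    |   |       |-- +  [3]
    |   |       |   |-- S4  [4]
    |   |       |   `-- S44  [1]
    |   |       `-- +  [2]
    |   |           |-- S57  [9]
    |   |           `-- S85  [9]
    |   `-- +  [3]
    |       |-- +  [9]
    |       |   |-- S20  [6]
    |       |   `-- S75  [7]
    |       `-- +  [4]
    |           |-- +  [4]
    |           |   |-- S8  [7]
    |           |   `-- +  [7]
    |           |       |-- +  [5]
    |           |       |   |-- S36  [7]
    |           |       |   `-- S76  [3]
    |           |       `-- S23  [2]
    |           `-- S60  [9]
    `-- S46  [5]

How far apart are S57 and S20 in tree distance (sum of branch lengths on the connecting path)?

44

The path runs S57 → … → MRCA → … → S20; the MRCA is the node subtending (((S73,S87),((S4,S44),(S57,S85))),((S20,S75),((S8,((S36,S76),S23)),S60))).
Branch lengths along that path: 9 + 2 + 9 + 6 + 3 + 9 + 6 = 44.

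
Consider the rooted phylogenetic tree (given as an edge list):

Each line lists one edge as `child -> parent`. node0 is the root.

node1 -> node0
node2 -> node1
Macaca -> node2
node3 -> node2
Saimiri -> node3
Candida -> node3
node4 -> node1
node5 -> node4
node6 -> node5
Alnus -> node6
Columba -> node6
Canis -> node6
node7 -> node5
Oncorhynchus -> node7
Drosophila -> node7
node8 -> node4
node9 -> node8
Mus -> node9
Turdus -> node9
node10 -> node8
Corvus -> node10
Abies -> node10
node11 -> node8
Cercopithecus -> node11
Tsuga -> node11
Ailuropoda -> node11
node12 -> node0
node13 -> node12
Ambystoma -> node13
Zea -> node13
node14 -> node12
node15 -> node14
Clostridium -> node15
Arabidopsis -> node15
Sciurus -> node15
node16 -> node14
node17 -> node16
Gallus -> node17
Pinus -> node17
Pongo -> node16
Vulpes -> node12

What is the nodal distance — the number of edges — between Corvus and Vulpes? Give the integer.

7

The MRCA of Corvus and Vulpes is the root of the tree.
From Corvus up to that node: 5 branches. From Vulpes up to the same node: 2 branches. Total: 5 + 2 = 7.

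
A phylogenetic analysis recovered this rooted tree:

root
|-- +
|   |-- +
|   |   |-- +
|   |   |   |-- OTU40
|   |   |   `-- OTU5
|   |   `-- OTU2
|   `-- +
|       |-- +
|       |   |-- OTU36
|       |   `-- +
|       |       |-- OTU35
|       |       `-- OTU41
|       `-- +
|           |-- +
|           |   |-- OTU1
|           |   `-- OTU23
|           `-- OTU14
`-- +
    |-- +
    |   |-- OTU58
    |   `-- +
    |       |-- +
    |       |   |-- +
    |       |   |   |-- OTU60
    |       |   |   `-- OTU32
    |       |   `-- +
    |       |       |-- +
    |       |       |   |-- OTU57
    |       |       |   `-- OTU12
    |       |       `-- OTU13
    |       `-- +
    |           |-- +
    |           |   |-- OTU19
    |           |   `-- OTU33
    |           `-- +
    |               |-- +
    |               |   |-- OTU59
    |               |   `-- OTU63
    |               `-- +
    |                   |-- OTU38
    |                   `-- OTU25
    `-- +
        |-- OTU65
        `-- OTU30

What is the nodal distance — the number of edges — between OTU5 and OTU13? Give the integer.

The MRCA of OTU5 and OTU13 is the root of the tree.
From OTU5 up to that node: 4 branches. From OTU13 up to the same node: 6 branches. Total: 4 + 6 = 10.

10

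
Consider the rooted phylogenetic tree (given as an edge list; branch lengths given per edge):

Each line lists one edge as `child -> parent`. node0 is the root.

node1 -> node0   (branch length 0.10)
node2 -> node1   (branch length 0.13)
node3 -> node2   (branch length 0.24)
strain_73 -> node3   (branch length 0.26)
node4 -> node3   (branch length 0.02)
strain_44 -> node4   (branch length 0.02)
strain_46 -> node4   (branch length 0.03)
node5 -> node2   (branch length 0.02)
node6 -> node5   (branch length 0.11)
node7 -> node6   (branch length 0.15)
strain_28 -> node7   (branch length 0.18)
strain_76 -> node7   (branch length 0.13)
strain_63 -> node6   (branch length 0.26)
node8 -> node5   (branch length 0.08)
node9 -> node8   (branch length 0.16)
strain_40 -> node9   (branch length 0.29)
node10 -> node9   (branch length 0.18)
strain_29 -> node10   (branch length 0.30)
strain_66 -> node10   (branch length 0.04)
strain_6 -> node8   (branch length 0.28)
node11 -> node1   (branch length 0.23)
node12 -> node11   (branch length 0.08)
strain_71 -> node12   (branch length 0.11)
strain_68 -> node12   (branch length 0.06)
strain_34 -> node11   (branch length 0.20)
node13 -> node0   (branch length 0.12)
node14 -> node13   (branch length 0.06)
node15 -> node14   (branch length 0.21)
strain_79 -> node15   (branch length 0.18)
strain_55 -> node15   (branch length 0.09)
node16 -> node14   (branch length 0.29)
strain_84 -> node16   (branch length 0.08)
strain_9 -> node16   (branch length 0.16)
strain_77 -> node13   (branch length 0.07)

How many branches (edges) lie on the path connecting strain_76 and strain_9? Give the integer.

The MRCA of strain_76 and strain_9 is the root of the tree.
From strain_76 up to that node: 6 branches. From strain_9 up to the same node: 4 branches. Total: 6 + 4 = 10.

10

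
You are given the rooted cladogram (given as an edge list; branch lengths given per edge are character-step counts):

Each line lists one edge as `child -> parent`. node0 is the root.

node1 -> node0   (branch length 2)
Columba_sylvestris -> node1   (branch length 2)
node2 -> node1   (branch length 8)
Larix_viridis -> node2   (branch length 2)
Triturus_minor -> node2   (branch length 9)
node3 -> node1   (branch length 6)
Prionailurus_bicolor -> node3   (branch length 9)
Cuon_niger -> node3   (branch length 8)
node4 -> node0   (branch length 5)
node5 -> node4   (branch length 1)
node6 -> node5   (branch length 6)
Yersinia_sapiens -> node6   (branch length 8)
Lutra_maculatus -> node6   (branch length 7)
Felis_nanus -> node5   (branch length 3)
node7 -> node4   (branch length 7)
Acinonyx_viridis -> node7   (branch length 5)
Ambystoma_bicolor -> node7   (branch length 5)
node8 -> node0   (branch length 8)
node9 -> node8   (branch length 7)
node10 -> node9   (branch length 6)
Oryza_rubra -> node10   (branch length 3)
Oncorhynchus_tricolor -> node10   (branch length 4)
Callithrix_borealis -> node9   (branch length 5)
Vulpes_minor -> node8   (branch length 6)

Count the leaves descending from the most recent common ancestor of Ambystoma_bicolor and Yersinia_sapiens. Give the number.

The MRCA of Ambystoma_bicolor and Yersinia_sapiens is the node subtending (((Yersinia_sapiens,Lutra_maculatus),Felis_nanus),(Acinonyx_viridis,Ambystoma_bicolor)).
That clade contains 5 terminal taxa: Acinonyx_viridis, Ambystoma_bicolor, Felis_nanus, Lutra_maculatus, Yersinia_sapiens.

5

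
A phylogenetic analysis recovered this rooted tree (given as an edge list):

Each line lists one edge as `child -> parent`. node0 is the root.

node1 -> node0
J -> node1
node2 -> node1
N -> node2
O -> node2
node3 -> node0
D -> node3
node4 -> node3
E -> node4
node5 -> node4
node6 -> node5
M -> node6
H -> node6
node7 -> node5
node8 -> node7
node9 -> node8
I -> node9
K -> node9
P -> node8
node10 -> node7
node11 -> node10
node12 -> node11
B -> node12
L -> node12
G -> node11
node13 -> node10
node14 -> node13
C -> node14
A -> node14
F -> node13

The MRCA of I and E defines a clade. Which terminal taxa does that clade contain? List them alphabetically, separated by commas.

A, B, C, E, F, G, H, I, K, L, M, P

Tracing I: it sits inside (I,K).
Tracing E: it sits inside (E,((M,H),(((I,K),P),(((B,L),G),((C,A),F))))).
The smallest clade enclosing both is (E,((M,H),(((I,K),P),(((B,L),G),((C,A),F))))); the answer is its 12 terminal taxa in alphabetical order.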